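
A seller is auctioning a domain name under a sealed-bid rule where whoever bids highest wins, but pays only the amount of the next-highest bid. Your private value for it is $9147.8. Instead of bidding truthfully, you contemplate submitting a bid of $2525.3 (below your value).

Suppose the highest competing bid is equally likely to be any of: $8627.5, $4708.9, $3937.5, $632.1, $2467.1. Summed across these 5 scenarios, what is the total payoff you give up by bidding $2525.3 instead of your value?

The deviation costs you only when the competing bid falls strictly between $2525.3 and $9147.8; elsewhere both bids give the same outcome.
$8627.5: truthful payoff $520.3, deviation payoff $0 → loss $520.3.
$4708.9: truthful payoff $4438.9, deviation payoff $0 → loss $4438.9.
$3937.5: truthful payoff $5210.3, deviation payoff $0 → loss $5210.3.
$632.1: outcomes coincide → loss $0.
$2467.1: outcomes coincide → loss $0.
Total loss = $520.3 + $4438.9 + $5210.3 = $10169.5.

$10169.5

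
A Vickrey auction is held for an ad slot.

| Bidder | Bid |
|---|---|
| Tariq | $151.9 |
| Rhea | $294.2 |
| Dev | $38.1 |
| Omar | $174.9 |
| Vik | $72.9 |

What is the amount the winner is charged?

Highest bid: Rhea at $294.2, so Rhea wins.
Second-highest bid: Omar at $174.9 — that is the price the winner pays.

$174.9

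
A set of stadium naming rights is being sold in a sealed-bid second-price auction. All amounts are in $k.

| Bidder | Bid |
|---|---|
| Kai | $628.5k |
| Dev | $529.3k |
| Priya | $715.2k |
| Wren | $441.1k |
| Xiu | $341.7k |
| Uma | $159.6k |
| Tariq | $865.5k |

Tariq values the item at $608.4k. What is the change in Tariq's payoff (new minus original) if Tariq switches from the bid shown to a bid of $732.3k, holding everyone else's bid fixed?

The highest bid among the other bidders is $715.2k; Tariq's bid doesn't change that.
Original bid $865.5k: Tariq is highest, pays the top rival bid $715.2k; payoff $608.4k − $715.2k = −$106.8k.
Alternative bid $732.3k: Tariq is highest, pays the top rival bid $715.2k; payoff $608.4k − $715.2k = −$106.8k.
Change in payoff = −$106.8k − (−$106.8k) = $0k.

$0k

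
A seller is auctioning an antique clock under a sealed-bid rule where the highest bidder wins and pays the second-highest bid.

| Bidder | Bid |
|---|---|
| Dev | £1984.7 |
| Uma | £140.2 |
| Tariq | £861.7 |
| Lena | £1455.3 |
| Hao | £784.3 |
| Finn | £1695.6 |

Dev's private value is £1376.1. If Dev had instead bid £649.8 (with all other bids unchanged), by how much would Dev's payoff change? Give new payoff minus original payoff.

The highest bid among the other bidders is £1695.6; Dev's bid doesn't change that.
Original bid £1984.7: Dev is highest, pays the top rival bid £1695.6; payoff £1376.1 − £1695.6 = −£319.5.
Alternative bid £649.8: Dev is not highest (top rival bid is £1695.6); payoff £0.
Change in payoff = £0 − (−£319.5) = £319.5.

£319.5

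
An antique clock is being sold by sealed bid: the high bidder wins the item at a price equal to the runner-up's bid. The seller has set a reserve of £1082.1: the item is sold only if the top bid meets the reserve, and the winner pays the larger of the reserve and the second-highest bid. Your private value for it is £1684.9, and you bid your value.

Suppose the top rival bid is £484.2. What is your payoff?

£602.8

Your bid £1684.9 is the highest and exceeds the reserve.
Price = max(second-highest bid, reserve) = max(£484.2, £1082.1) = £1082.1.
Payoff = £1684.9 − £1082.1 = £602.8.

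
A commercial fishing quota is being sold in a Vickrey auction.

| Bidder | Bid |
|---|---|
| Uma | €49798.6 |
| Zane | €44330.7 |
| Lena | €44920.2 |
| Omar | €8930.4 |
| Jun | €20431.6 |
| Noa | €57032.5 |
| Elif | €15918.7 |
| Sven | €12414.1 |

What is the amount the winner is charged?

Highest bid: Noa at €57032.5, so Noa wins.
Second-highest bid: Uma at €49798.6 — that is the price the winner pays.

€49798.6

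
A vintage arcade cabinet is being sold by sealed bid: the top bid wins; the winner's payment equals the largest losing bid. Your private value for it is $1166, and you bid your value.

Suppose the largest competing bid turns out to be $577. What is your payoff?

$589

Your bid $1166 exceeds the highest competing bid $577, so you win.
In a second-price auction the winner pays the second-highest bid, $577.
Payoff = value − price = $1166 − $577 = $589.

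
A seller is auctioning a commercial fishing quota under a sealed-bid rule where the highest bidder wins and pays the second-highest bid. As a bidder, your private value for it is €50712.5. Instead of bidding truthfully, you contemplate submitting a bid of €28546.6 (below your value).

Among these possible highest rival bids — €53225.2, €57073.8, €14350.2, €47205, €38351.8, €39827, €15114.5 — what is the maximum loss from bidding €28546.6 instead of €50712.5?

€12360.7

€53225.2: same outcome either way → loss €0.
€57073.8: same outcome either way → loss €0.
€14350.2: same outcome either way → loss €0.
€47205: truthful gives €3507.5, deviation gives €0 → loss €3507.5.
€38351.8: truthful gives €12360.7, deviation gives €0 → loss €12360.7.
€39827: truthful gives €10885.5, deviation gives €0 → loss €10885.5.
€15114.5: same outcome either way → loss €0.
Maximum loss: €12360.7.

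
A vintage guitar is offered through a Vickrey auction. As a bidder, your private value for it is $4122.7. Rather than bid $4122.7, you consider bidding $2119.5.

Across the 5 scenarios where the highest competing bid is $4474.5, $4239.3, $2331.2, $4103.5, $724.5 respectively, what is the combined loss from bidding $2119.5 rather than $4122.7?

$1810.7

The deviation costs you only when the competing bid falls strictly between $2119.5 and $4122.7; elsewhere both bids give the same outcome.
$4474.5: outcomes coincide → loss $0.
$4239.3: outcomes coincide → loss $0.
$2331.2: truthful payoff $1791.5, deviation payoff $0 → loss $1791.5.
$4103.5: truthful payoff $19.2, deviation payoff $0 → loss $19.2.
$724.5: outcomes coincide → loss $0.
Total loss = $1791.5 + $19.2 = $1810.7.
Truthful bidding weakly dominates here: raising your bid can only win items priced above your value, and lowering it can only forfeit items priced below.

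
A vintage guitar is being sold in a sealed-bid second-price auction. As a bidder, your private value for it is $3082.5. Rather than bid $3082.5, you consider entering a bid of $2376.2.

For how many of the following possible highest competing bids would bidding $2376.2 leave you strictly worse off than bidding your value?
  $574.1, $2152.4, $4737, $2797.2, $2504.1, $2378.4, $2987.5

4

The deviation hurts exactly when the highest competing bid lies strictly between $2376.2 and $3082.5 — underbidding then forfeits a profitable win.
$574.1: below both → same outcome either way.
$2152.4: below both → same outcome either way.
$4737: above both → same outcome either way.
$2797.2: inside the interval → strictly worse (loss $285.3).
$2504.1: inside the interval → strictly worse (loss $578.4).
$2378.4: inside the interval → strictly worse (loss $704.1).
$2987.5: inside the interval → strictly worse (loss $95).
Count: 4.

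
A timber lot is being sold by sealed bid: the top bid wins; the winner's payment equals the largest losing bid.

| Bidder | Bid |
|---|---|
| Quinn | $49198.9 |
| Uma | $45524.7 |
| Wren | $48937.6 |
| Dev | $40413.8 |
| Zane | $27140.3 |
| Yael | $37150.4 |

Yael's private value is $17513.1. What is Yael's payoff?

$0

Highest bid: Quinn at $49198.9, so Quinn wins.
Second-highest bid: Wren at $48937.6 — that is the price the winner pays.
Yael did not win, so Yael pays nothing and receives nothing: payoff $0.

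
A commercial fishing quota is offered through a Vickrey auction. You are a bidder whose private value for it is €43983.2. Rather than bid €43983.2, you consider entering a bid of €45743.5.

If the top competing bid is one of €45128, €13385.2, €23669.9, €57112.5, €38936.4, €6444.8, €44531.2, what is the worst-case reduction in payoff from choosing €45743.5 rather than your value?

€1144.8

€45128: truthful gives €0, deviation gives −€1144.8 → loss €1144.8.
€13385.2: same outcome either way → loss €0.
€23669.9: same outcome either way → loss €0.
€57112.5: same outcome either way → loss €0.
€38936.4: same outcome either way → loss €0.
€6444.8: same outcome either way → loss €0.
€44531.2: truthful gives €0, deviation gives −€548 → loss €548.
Maximum loss: €1144.8.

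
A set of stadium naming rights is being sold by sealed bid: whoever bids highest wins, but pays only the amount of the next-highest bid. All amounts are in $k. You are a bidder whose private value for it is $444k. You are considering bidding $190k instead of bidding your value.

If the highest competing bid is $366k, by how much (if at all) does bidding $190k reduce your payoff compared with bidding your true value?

Bidding your value $444k: you win (since $444k > $366k) and pay $366k. Payoff $78k.
Bidding $190k: you lose. Payoff $0k.
The competing bid $366k lies between your shaded bid and your value, so underbidding forfeits an item you could have won at a profitable price.
Loss from deviating = $78k − ($0k) = $78k.
Truthful bidding weakly dominates here: raising your bid can only win items priced above your value, and lowering it can only forfeit items priced below.

$78k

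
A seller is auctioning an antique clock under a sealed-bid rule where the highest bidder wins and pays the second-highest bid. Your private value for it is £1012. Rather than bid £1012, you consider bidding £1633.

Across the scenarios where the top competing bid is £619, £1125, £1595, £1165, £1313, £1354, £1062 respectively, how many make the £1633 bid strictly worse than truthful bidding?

6

The deviation hurts exactly when the highest competing bid lies strictly between £1012 and £1633 — overbidding then wins at a price above your value.
£619: below both → same outcome either way.
£1125: inside the interval → strictly worse (loss £113).
£1595: inside the interval → strictly worse (loss £583).
£1165: inside the interval → strictly worse (loss £153).
£1313: inside the interval → strictly worse (loss £301).
£1354: inside the interval → strictly worse (loss £342).
£1062: inside the interval → strictly worse (loss £50).
Count: 6.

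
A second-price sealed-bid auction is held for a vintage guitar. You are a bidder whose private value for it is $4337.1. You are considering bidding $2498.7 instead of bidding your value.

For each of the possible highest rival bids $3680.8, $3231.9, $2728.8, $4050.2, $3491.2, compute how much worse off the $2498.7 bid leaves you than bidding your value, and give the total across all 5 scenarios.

The deviation costs you only when the competing bid falls strictly between $2498.7 and $4337.1; elsewhere both bids give the same outcome.
$3680.8: truthful payoff $656.3, deviation payoff $0 → loss $656.3.
$3231.9: truthful payoff $1105.2, deviation payoff $0 → loss $1105.2.
$2728.8: truthful payoff $1608.3, deviation payoff $0 → loss $1608.3.
$4050.2: truthful payoff $286.9, deviation payoff $0 → loss $286.9.
$3491.2: truthful payoff $845.9, deviation payoff $0 → loss $845.9.
Total loss = $656.3 + $1105.2 + $1608.3 + $286.9 + $845.9 = $4502.6.
Truthful bidding weakly dominates here: raising your bid can only win items priced above your value, and lowering it can only forfeit items priced below.

$4502.6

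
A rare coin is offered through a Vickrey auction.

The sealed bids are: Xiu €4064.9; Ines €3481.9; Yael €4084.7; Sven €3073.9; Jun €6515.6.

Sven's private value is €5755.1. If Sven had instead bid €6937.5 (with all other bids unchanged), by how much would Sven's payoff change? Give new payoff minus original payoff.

−€760.5

The highest bid among the other bidders is €6515.6; Sven's bid doesn't change that.
Original bid €3073.9: Sven is not highest (top rival bid is €6515.6); payoff €0.
Alternative bid €6937.5: Sven is highest, pays the top rival bid €6515.6; payoff €5755.1 − €6515.6 = −€760.5.
Change in payoff = −€760.5 − (€0) = −€760.5.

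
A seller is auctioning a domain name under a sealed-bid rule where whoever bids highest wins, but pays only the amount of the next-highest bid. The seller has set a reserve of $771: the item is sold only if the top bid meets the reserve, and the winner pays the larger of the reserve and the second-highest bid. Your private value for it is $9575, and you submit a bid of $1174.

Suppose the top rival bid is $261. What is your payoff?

$8804

Your bid $1174 is the highest and exceeds the reserve.
Price = max(second-highest bid, reserve) = max($261, $771) = $771.
Payoff = $9575 − $771 = $8804.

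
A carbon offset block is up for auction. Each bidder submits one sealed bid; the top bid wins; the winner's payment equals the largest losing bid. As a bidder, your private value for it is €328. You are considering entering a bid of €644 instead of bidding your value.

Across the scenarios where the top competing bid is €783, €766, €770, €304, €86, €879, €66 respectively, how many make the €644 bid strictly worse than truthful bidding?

0

The deviation hurts exactly when the highest competing bid lies strictly between €328 and €644 — overbidding then wins at a price above your value.
€783: above both → same outcome either way.
€766: above both → same outcome either way.
€770: above both → same outcome either way.
€304: below both → same outcome either way.
€86: below both → same outcome either way.
€879: above both → same outcome either way.
€66: below both → same outcome either way.
Count: 0.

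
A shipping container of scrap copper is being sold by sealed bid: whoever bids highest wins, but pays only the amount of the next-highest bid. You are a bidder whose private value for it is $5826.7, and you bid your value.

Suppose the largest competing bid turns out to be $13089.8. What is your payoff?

$0

Your bid $5826.7 is below the highest competing bid $13089.8, so you lose.
A losing bidder pays nothing and receives nothing: payoff = $0.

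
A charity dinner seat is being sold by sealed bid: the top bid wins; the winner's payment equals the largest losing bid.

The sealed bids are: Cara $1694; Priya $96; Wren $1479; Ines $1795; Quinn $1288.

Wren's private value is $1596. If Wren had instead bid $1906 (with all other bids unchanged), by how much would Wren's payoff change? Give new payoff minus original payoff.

−$199

The highest bid among the other bidders is $1795; Wren's bid doesn't change that.
Original bid $1479: Wren is not highest (top rival bid is $1795); payoff $0.
Alternative bid $1906: Wren is highest, pays the top rival bid $1795; payoff $1596 − $1795 = −$199.
Change in payoff = −$199 − ($0) = −$199.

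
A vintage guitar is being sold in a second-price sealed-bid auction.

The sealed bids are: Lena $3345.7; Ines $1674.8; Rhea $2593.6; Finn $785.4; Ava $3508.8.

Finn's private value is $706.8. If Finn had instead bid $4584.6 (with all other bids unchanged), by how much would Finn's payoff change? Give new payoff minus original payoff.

−$2802

The highest bid among the other bidders is $3508.8; Finn's bid doesn't change that.
Original bid $785.4: Finn is not highest (top rival bid is $3508.8); payoff $0.
Alternative bid $4584.6: Finn is highest, pays the top rival bid $3508.8; payoff $706.8 − $3508.8 = −$2802.
Change in payoff = −$2802 − ($0) = −$2802.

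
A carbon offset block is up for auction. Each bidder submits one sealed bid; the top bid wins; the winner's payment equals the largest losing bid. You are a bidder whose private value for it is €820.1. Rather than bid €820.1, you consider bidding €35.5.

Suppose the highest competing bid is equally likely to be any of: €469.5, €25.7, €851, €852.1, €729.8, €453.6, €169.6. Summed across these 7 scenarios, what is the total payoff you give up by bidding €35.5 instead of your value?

The deviation costs you only when the competing bid falls strictly between €35.5 and €820.1; elsewhere both bids give the same outcome.
€469.5: truthful payoff €350.6, deviation payoff €0 → loss €350.6.
€25.7: outcomes coincide → loss €0.
€851: outcomes coincide → loss €0.
€852.1: outcomes coincide → loss €0.
€729.8: truthful payoff €90.3, deviation payoff €0 → loss €90.3.
€453.6: truthful payoff €366.5, deviation payoff €0 → loss €366.5.
€169.6: truthful payoff €650.5, deviation payoff €0 → loss €650.5.
Total loss = €350.6 + €90.3 + €366.5 + €650.5 = €1457.9.
Truthful bidding weakly dominates here: raising your bid can only win items priced above your value, and lowering it can only forfeit items priced below.

€1457.9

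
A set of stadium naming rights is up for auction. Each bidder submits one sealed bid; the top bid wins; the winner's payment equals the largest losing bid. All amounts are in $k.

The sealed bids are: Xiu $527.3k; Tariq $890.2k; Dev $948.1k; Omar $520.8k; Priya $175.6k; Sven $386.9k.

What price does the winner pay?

Highest bid: Dev at $948.1k, so Dev wins.
Second-highest bid: Tariq at $890.2k — that is the price the winner pays.

$890.2k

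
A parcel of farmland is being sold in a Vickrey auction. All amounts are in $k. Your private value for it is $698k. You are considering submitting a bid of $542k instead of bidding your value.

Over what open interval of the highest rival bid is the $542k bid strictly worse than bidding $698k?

If the competing bid is below $542k, both bids win at the same price — no difference.
If it is above $698k, both bids lose — no difference.
If it lies strictly between $542k and $698k, bidding your value wins at a price below your value (positive payoff) while bidding $542k loses (payoff 0).
So the deviation strictly hurts on the open interval ($542k, $698k).

($542k, $698k)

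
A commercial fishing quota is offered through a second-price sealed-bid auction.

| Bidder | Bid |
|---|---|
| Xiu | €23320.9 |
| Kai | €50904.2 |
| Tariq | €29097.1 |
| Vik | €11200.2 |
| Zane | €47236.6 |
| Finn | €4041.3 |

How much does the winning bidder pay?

€47236.6

Highest bid: Kai at €50904.2, so Kai wins.
Second-highest bid: Zane at €47236.6 — that is the price the winner pays.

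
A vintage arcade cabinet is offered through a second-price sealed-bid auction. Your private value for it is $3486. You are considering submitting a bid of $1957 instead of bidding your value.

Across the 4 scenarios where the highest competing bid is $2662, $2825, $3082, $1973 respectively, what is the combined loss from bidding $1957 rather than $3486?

$3402

The deviation costs you only when the competing bid falls strictly between $1957 and $3486; elsewhere both bids give the same outcome.
$2662: truthful payoff $824, deviation payoff $0 → loss $824.
$2825: truthful payoff $661, deviation payoff $0 → loss $661.
$3082: truthful payoff $404, deviation payoff $0 → loss $404.
$1973: truthful payoff $1513, deviation payoff $0 → loss $1513.
Total loss = $824 + $661 + $404 + $1513 = $3402.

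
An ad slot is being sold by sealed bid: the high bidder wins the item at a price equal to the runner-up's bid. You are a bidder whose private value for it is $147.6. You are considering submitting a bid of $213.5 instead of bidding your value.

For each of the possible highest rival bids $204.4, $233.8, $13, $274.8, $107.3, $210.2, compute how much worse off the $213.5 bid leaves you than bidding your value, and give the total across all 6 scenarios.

$119.4

The deviation costs you only when the competing bid falls strictly between $147.6 and $213.5; elsewhere both bids give the same outcome.
$204.4: truthful payoff $0, deviation payoff −$56.8 → loss $56.8.
$233.8: outcomes coincide → loss $0.
$13: outcomes coincide → loss $0.
$274.8: outcomes coincide → loss $0.
$107.3: outcomes coincide → loss $0.
$210.2: truthful payoff $0, deviation payoff −$62.6 → loss $62.6.
Total loss = $56.8 + $62.6 = $119.4.
Because the price is fixed by the runner-up's bid, deviating from your value can only change a good outcome into a bad one — never the reverse.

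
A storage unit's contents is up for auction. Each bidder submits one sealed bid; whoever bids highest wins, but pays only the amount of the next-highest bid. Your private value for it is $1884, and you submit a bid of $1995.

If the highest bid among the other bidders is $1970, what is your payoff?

Your bid $1995 exceeds the highest competing bid $1970, so you win.
In a second-price auction the winner pays the second-highest bid, $1970.
Payoff = value − price = $1884 − $1970 = −$86.

−$86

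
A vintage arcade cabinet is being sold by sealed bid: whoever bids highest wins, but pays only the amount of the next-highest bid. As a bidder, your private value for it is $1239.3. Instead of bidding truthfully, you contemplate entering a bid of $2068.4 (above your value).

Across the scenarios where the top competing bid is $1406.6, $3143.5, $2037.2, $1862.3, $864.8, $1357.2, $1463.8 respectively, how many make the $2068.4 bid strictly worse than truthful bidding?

5

The deviation hurts exactly when the highest competing bid lies strictly between $1239.3 and $2068.4 — overbidding then wins at a price above your value.
$1406.6: inside the interval → strictly worse (loss $167.3).
$3143.5: above both → same outcome either way.
$2037.2: inside the interval → strictly worse (loss $797.9).
$1862.3: inside the interval → strictly worse (loss $623).
$864.8: below both → same outcome either way.
$1357.2: inside the interval → strictly worse (loss $117.9).
$1463.8: inside the interval → strictly worse (loss $224.5).
Count: 5.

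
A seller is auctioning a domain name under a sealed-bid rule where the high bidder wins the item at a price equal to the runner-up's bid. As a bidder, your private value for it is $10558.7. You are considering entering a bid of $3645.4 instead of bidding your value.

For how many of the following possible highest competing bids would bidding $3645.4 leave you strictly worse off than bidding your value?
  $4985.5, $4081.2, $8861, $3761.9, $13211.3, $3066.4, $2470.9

The deviation hurts exactly when the highest competing bid lies strictly between $3645.4 and $10558.7 — underbidding then forfeits a profitable win.
$4985.5: inside the interval → strictly worse (loss $5573.2).
$4081.2: inside the interval → strictly worse (loss $6477.5).
$8861: inside the interval → strictly worse (loss $1697.7).
$3761.9: inside the interval → strictly worse (loss $6796.8).
$13211.3: above both → same outcome either way.
$3066.4: below both → same outcome either way.
$2470.9: below both → same outcome either way.
Count: 4.

4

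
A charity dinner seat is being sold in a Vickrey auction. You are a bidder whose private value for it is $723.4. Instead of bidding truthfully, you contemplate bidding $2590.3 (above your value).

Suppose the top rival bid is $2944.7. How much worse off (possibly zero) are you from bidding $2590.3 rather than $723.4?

Bidding your value $723.4: you lose (since $723.4 < $2944.7). Payoff $0.
Bidding $2590.3: you lose. Payoff $0.
Difference = $0 − $0 = $0; both bids lead to the same outcome because the competing bid is above both your value and your alternative bid.

$0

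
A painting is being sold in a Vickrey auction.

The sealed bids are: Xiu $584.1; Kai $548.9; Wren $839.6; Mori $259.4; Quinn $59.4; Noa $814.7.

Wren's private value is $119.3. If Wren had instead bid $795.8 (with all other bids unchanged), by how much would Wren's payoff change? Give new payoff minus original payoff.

$695.4

The highest bid among the other bidders is $814.7; Wren's bid doesn't change that.
Original bid $839.6: Wren is highest, pays the top rival bid $814.7; payoff $119.3 − $814.7 = −$695.4.
Alternative bid $795.8: Wren is not highest (top rival bid is $814.7); payoff $0.
Change in payoff = $0 − (−$695.4) = $695.4.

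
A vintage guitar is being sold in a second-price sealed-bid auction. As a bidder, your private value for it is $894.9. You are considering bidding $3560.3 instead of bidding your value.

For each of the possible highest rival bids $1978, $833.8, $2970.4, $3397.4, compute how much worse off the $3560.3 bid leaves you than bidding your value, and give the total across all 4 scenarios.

The deviation costs you only when the competing bid falls strictly between $894.9 and $3560.3; elsewhere both bids give the same outcome.
$1978: truthful payoff $0, deviation payoff −$1083.1 → loss $1083.1.
$833.8: outcomes coincide → loss $0.
$2970.4: truthful payoff $0, deviation payoff −$2075.5 → loss $2075.5.
$3397.4: truthful payoff $0, deviation payoff −$2502.5 → loss $2502.5.
Total loss = $1083.1 + $2075.5 + $2502.5 = $5661.1.

$5661.1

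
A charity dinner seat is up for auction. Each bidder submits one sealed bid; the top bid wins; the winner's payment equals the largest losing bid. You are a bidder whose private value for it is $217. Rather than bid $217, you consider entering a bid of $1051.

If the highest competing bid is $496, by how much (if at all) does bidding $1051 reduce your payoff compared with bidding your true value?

Bidding your value $217: you lose (since $217 < $496). Payoff $0.
Bidding $1051: you win and pay $496. Payoff $217 − $496 = −$279.
The competing bid $496 lies between your value and your inflated bid, so overbidding wins an item priced above your value.
Loss from deviating = $0 − (−$279) = $279.

$279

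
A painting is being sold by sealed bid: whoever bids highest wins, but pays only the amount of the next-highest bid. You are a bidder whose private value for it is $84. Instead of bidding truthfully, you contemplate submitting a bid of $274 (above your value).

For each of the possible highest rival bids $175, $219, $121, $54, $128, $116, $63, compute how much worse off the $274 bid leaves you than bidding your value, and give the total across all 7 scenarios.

$339

The deviation costs you only when the competing bid falls strictly between $84 and $274; elsewhere both bids give the same outcome.
$175: truthful payoff $0, deviation payoff −$91 → loss $91.
$219: truthful payoff $0, deviation payoff −$135 → loss $135.
$121: truthful payoff $0, deviation payoff −$37 → loss $37.
$54: outcomes coincide → loss $0.
$128: truthful payoff $0, deviation payoff −$44 → loss $44.
$116: truthful payoff $0, deviation payoff −$32 → loss $32.
$63: outcomes coincide → loss $0.
Total loss = $91 + $135 + $37 + $44 + $32 = $339.
Because the price is fixed by the runner-up's bid, deviating from your value can only change a good outcome into a bad one — never the reverse.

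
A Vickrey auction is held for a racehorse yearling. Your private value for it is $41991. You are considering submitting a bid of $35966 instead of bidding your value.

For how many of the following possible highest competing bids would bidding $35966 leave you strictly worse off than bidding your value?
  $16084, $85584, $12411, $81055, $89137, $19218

The deviation hurts exactly when the highest competing bid lies strictly between $35966 and $41991 — underbidding then forfeits a profitable win.
$16084: below both → same outcome either way.
$85584: above both → same outcome either way.
$12411: below both → same outcome either way.
$81055: above both → same outcome either way.
$89137: above both → same outcome either way.
$19218: below both → same outcome either way.
Count: 0.

0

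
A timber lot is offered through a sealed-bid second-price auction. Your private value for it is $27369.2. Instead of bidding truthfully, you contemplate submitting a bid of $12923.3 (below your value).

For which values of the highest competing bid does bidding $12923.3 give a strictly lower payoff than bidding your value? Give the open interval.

If the competing bid is below $12923.3, both bids win at the same price — no difference.
If it is above $27369.2, both bids lose — no difference.
If it lies strictly between $12923.3 and $27369.2, bidding your value wins at a price below your value (positive payoff) while bidding $12923.3 loses (payoff 0).
So the deviation strictly hurts on the open interval ($12923.3, $27369.2).

($12923.3, $27369.2)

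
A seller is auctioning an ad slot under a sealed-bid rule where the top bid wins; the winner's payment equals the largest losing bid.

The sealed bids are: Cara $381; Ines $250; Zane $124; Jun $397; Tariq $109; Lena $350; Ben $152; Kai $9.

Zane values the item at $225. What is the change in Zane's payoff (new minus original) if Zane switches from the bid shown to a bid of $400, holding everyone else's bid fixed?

−$172

The highest bid among the other bidders is $397; Zane's bid doesn't change that.
Original bid $124: Zane is not highest (top rival bid is $397); payoff $0.
Alternative bid $400: Zane is highest, pays the top rival bid $397; payoff $225 − $397 = −$172.
Change in payoff = −$172 − ($0) = −$172.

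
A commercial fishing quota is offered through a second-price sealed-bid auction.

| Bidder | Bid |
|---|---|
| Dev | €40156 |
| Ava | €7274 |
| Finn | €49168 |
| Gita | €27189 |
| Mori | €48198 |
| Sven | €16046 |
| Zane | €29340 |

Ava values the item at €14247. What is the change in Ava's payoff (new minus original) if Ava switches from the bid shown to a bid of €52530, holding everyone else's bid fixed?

−€34921

The highest bid among the other bidders is €49168; Ava's bid doesn't change that.
Original bid €7274: Ava is not highest (top rival bid is €49168); payoff €0.
Alternative bid €52530: Ava is highest, pays the top rival bid €49168; payoff €14247 − €49168 = −€34921.
Change in payoff = −€34921 − (€0) = −€34921.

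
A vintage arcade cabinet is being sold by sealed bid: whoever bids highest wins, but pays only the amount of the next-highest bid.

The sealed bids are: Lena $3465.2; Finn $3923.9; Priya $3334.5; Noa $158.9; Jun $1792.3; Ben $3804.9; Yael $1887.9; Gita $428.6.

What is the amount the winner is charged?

$3804.9

Highest bid: Finn at $3923.9, so Finn wins.
Second-highest bid: Ben at $3804.9 — that is the price the winner pays.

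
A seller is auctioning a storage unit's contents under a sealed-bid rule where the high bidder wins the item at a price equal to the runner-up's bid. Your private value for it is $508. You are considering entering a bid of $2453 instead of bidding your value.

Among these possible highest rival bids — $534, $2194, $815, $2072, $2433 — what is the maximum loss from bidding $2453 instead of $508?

$534: truthful gives $0, deviation gives −$26 → loss $26.
$2194: truthful gives $0, deviation gives −$1686 → loss $1686.
$815: truthful gives $0, deviation gives −$307 → loss $307.
$2072: truthful gives $0, deviation gives −$1564 → loss $1564.
$2433: truthful gives $0, deviation gives −$1925 → loss $1925.
Maximum loss: $1925.

$1925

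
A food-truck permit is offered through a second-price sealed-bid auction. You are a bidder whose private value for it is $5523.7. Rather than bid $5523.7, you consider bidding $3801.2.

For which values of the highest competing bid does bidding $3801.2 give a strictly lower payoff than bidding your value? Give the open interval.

If the competing bid is below $3801.2, both bids win at the same price — no difference.
If it is above $5523.7, both bids lose — no difference.
If it lies strictly between $3801.2 and $5523.7, bidding your value wins at a price below your value (positive payoff) while bidding $3801.2 loses (payoff 0).
So the deviation strictly hurts on the open interval ($3801.2, $5523.7).
Truthful bidding weakly dominates here: raising your bid can only win items priced above your value, and lowering it can only forfeit items priced below.

($3801.2, $5523.7)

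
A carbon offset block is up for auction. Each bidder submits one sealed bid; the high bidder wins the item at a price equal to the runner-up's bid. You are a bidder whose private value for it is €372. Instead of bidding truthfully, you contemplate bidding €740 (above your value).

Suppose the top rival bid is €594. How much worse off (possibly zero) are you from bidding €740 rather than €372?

€222

Bidding your value €372: you lose (since €372 < €594). Payoff €0.
Bidding €740: you win and pay €594. Payoff €372 − €594 = −€222.
The competing bid €594 lies between your value and your inflated bid, so overbidding wins an item priced above your value.
Loss from deviating = €0 − (−€222) = €222.
Because the price is fixed by the runner-up's bid, deviating from your value can only change a good outcome into a bad one — never the reverse.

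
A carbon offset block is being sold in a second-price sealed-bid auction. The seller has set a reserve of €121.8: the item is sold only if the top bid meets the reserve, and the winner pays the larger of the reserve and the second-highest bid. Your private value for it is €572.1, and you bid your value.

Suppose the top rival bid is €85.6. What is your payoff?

€450.3

Your bid €572.1 is the highest and exceeds the reserve.
Price = max(second-highest bid, reserve) = max(€85.6, €121.8) = €121.8.
Payoff = €572.1 − €121.8 = €450.3.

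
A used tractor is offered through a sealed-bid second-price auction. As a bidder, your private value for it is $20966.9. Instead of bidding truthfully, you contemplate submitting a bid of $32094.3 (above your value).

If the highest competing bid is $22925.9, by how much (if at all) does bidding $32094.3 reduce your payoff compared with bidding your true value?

Bidding your value $20966.9: you lose (since $20966.9 < $22925.9). Payoff $0.
Bidding $32094.3: you win and pay $22925.9. Payoff $20966.9 − $22925.9 = −$1959.
The competing bid $22925.9 lies between your value and your inflated bid, so overbidding wins an item priced above your value.
Loss from deviating = $0 − (−$1959) = $1959.

$1959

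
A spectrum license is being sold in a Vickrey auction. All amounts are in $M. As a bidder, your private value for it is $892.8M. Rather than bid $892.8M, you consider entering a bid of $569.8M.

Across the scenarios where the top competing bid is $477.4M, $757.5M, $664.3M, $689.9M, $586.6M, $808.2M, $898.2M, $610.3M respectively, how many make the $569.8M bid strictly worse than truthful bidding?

The deviation hurts exactly when the highest competing bid lies strictly between $569.8M and $892.8M — underbidding then forfeits a profitable win.
$477.4M: below both → same outcome either way.
$757.5M: inside the interval → strictly worse (loss $135.3M).
$664.3M: inside the interval → strictly worse (loss $228.5M).
$689.9M: inside the interval → strictly worse (loss $202.9M).
$586.6M: inside the interval → strictly worse (loss $306.2M).
$808.2M: inside the interval → strictly worse (loss $84.6M).
$898.2M: above both → same outcome either way.
$610.3M: inside the interval → strictly worse (loss $282.5M).
Count: 6.

6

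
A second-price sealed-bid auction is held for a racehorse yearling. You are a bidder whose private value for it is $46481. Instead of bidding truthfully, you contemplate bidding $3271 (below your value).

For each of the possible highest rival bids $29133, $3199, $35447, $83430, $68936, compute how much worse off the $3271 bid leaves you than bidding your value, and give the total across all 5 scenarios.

The deviation costs you only when the competing bid falls strictly between $3271 and $46481; elsewhere both bids give the same outcome.
$29133: truthful payoff $17348, deviation payoff $0 → loss $17348.
$3199: outcomes coincide → loss $0.
$35447: truthful payoff $11034, deviation payoff $0 → loss $11034.
$83430: outcomes coincide → loss $0.
$68936: outcomes coincide → loss $0.
Total loss = $17348 + $11034 = $28382.

$28382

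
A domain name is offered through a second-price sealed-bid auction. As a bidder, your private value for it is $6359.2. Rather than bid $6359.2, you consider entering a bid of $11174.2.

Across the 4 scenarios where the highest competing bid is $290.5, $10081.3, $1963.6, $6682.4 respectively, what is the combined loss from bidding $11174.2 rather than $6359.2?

$4045.3

The deviation costs you only when the competing bid falls strictly between $6359.2 and $11174.2; elsewhere both bids give the same outcome.
$290.5: outcomes coincide → loss $0.
$10081.3: truthful payoff $0, deviation payoff −$3722.1 → loss $3722.1.
$1963.6: outcomes coincide → loss $0.
$6682.4: truthful payoff $0, deviation payoff −$323.2 → loss $323.2.
Total loss = $3722.1 + $323.2 = $4045.3.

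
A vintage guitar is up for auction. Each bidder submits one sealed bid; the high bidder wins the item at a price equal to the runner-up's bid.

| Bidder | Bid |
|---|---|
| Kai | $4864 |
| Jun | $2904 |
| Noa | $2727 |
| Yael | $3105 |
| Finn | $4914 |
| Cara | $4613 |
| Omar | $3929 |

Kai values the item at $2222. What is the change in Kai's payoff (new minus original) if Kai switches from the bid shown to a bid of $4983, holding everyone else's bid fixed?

−$2692

The highest bid among the other bidders is $4914; Kai's bid doesn't change that.
Original bid $4864: Kai is not highest (top rival bid is $4914); payoff $0.
Alternative bid $4983: Kai is highest, pays the top rival bid $4914; payoff $2222 − $4914 = −$2692.
Change in payoff = −$2692 − ($0) = −$2692.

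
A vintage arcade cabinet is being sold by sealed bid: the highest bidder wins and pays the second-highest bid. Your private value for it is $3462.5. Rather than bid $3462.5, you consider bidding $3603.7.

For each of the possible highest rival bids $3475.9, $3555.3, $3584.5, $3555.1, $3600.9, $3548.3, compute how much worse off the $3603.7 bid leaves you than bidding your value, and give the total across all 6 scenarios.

The deviation costs you only when the competing bid falls strictly between $3462.5 and $3603.7; elsewhere both bids give the same outcome.
$3475.9: truthful payoff $0, deviation payoff −$13.4 → loss $13.4.
$3555.3: truthful payoff $0, deviation payoff −$92.8 → loss $92.8.
$3584.5: truthful payoff $0, deviation payoff −$122 → loss $122.
$3555.1: truthful payoff $0, deviation payoff −$92.6 → loss $92.6.
$3600.9: truthful payoff $0, deviation payoff −$138.4 → loss $138.4.
$3548.3: truthful payoff $0, deviation payoff −$85.8 → loss $85.8.
Total loss = $13.4 + $92.8 + $122 + $92.6 + $138.4 + $85.8 = $545.
Truthful bidding weakly dominates here: raising your bid can only win items priced above your value, and lowering it can only forfeit items priced below.

$545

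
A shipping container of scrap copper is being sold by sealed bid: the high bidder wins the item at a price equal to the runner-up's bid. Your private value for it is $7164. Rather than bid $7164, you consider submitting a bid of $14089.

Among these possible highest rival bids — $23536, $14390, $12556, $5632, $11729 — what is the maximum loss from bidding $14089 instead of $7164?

$5392

$23536: same outcome either way → loss $0.
$14390: same outcome either way → loss $0.
$12556: truthful gives $0, deviation gives −$5392 → loss $5392.
$5632: same outcome either way → loss $0.
$11729: truthful gives $0, deviation gives −$4565 → loss $4565.
Maximum loss: $5392.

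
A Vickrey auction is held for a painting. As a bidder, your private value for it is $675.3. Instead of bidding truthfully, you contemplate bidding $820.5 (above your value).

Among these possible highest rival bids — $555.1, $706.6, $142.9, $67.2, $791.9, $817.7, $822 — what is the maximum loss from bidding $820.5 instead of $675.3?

$555.1: same outcome either way → loss $0.
$706.6: truthful gives $0, deviation gives −$31.3 → loss $31.3.
$142.9: same outcome either way → loss $0.
$67.2: same outcome either way → loss $0.
$791.9: truthful gives $0, deviation gives −$116.6 → loss $116.6.
$817.7: truthful gives $0, deviation gives −$142.4 → loss $142.4.
$822: same outcome either way → loss $0.
Maximum loss: $142.4.

$142.4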